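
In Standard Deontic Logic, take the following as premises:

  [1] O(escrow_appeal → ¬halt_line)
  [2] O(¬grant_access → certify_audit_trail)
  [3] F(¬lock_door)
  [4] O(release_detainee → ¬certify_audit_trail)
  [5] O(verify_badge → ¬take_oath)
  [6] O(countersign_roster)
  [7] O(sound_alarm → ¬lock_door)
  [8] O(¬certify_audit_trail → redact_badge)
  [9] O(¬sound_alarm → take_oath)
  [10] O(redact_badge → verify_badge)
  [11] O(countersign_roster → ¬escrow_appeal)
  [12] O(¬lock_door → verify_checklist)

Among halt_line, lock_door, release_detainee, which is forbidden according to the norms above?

release_detainee

F(¬lock_door) at premise 3 means O(lock_door).
Premise 7, O(sound_alarm → ¬lock_door), contraposes to O(lock_door → ¬sound_alarm); with O(lock_door) we get O(¬sound_alarm).
Premise 9 is O(¬sound_alarm → take_oath); since O(¬sound_alarm), deontic closure gives O(take_oath).
Premise 5 is O(verify_badge → ¬take_oath); contrapositively O(take_oath → ¬verify_badge). Since O(take_oath) holds, K gives O(¬verify_badge).
Premise 10, O(redact_badge → verify_badge), contraposes to O(¬verify_badge → ¬redact_badge); with O(¬verify_badge) we get O(¬redact_badge).
Premise 8, O(¬certify_audit_trail → redact_badge), contraposes to O(¬redact_badge → certify_audit_trail); with O(¬redact_badge) we get O(certify_audit_trail).
The contrapositive of premise 4 (O(release_detainee → ¬certify_audit_trail)) is O(certify_audit_trail → ¬release_detainee), and O(certify_audit_trail) is already established, so O(¬release_detainee).
So O(¬release_detainee) holds, i.e. release_detainee is forbidden. None of the other listed options is forbidden under the premises.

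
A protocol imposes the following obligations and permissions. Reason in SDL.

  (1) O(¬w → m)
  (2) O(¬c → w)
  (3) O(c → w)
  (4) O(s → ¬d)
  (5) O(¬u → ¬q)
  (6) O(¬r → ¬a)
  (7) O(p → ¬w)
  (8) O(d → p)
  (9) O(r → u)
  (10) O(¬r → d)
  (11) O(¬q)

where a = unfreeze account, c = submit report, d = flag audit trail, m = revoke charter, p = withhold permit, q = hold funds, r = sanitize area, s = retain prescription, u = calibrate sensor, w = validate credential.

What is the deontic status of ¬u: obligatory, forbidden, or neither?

By case analysis on c: premise 3 gives O(c → w) and premise 2 gives O(¬c → w), so O(w) either way.
Premise 7 is O(p → ¬w); contrapositively O(w → ¬p). Since O(w) holds, K gives O(¬p).
Premise 8, O(d → p), contraposes to O(¬p → ¬d); with O(¬p) we get O(¬d).
Premise 10, O(¬r → d), contraposes to O(¬d → r); with O(¬d) we get O(r).
Premise 9 is O(r → u); since O(r), deontic closure gives O(u).
Premises 1, 4, 5, 6, 11 do not contribute to this derivation.
Thus O(u), which is F(¬u): ¬u is forbidden.

Forbidden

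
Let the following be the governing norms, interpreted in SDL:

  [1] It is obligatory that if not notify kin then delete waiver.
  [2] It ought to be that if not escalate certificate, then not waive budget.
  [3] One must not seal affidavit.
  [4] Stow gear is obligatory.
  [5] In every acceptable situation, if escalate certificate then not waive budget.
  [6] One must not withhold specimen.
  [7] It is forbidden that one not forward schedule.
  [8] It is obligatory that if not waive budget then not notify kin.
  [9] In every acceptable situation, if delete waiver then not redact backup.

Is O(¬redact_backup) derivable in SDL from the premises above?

Premises 2 and 5 cover both cases: O(¬escalate_certificate → ¬waive_budget) and O(escalate_certificate → ¬waive_budget). Since ¬escalate_certificate ∨ escalate_certificate is a tautology, O(¬waive_budget) follows.
Premise 8 is O(¬waive_budget → ¬notify_kin); since O(¬waive_budget), deontic closure gives O(¬notify_kin).
From O(¬notify_kin) and premise 1, O(¬notify_kin → delete_waiver), we obtain O(delete_waiver).
Applying K to premise 9 (O(delete_waiver → ¬redact_backup)) and O(delete_waiver) yields O(¬redact_backup).
Premises 3, 4, 6, 7 do not contribute to this derivation.
So O(¬redact_backup) follows.

Yes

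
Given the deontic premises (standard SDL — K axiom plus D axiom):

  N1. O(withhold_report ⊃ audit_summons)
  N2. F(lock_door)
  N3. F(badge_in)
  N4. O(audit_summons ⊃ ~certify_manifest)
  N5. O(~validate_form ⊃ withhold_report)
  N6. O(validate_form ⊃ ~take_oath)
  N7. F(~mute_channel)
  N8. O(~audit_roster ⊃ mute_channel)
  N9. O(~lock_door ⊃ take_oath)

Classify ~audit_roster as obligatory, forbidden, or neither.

Neither

Premise 8 is O(~audit_roster ⊃ mute_channel); even if O(mute_channel) held, inferring O(~audit_roster) would be affirming the consequent — invalid.
No premise or chain of K-axiom applications forces O(~audit_roster), and none forces O(audit_roster). So ~audit_roster is neither obligatory nor forbidden under these norms.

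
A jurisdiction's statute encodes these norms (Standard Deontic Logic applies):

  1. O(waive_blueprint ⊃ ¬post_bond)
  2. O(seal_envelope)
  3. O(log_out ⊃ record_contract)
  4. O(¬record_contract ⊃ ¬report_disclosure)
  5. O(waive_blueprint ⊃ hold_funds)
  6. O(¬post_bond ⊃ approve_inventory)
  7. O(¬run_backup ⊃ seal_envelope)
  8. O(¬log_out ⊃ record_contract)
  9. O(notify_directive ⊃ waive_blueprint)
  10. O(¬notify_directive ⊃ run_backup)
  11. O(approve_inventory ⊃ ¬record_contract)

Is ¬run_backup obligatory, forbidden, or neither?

Forbidden

Premises 3 and 8 cover both cases: O(log_out ⊃ record_contract) and O(¬log_out ⊃ record_contract). Since log_out ∨ ¬log_out is a tautology, O(record_contract) follows.
Premise 11, O(approve_inventory ⊃ ¬record_contract), contraposes to O(record_contract ⊃ ¬approve_inventory); with O(record_contract) we get O(¬approve_inventory).
Premise 6 is O(¬post_bond ⊃ approve_inventory); contrapositively O(¬approve_inventory ⊃ post_bond). Since O(¬approve_inventory) holds, K gives O(post_bond).
Premise 1, O(waive_blueprint ⊃ ¬post_bond), contraposes to O(post_bond ⊃ ¬waive_blueprint); with O(post_bond) we get O(¬waive_blueprint).
Premise 9 is O(notify_directive ⊃ waive_blueprint); contrapositively O(¬waive_blueprint ⊃ ¬notify_directive). Since O(¬waive_blueprint) holds, K gives O(¬notify_directive).
Applying K to premise 10 (O(¬notify_directive ⊃ run_backup)) and O(¬notify_directive) yields O(run_backup).
Premises 2, 4, 5, 7 do not contribute to this derivation.
Thus O(run_backup), which is F(¬run_backup): ¬run_backup is forbidden.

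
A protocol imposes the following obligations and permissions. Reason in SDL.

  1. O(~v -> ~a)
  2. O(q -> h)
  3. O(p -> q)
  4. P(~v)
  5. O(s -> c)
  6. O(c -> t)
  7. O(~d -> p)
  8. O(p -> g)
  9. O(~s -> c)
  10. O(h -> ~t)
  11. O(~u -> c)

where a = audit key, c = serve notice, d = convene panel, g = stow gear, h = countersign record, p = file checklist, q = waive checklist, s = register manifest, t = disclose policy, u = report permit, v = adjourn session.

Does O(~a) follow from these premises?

Premise 1 is O(~v -> ~a), but O(~v) is not derivable from the premises (the permission P(~v) asserts only ~O(v), not O(~v)), so it does not yield O(~a).
No other premise forces O(~a). An ideal world satisfying every premise can still have ~a false, so O(~a) is not derivable.

No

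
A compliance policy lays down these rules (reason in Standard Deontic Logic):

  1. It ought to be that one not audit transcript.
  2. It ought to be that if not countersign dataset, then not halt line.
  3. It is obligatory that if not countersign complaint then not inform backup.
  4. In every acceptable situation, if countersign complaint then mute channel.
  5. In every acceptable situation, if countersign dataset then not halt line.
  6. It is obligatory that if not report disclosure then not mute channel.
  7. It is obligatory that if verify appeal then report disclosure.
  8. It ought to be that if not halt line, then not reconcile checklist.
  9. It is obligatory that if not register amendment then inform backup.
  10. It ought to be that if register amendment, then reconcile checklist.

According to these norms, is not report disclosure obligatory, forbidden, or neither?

Forbidden

Premises 2 and 5 cover both cases: O(¬countersign_dataset → ¬halt_line) and O(countersign_dataset → ¬halt_line). Since ¬countersign_dataset ∨ countersign_dataset is a tautology, O(¬halt_line) follows.
With premise 8, O(¬halt_line → ¬reconcile_checklist), the K-axiom yields O(¬reconcile_checklist).
The contrapositive of premise 10 (O(register_amendment → reconcile_checklist)) is O(¬reconcile_checklist → ¬register_amendment), and O(¬reconcile_checklist) is already established, so O(¬register_amendment).
Applying K to premise 9 (O(¬register_amendment → inform_backup)) and O(¬register_amendment) yields O(inform_backup).
Premise 3 is O(¬countersign_complaint → ¬inform_backup); contrapositively O(inform_backup → countersign_complaint). Since O(inform_backup) holds, K gives O(countersign_complaint).
Premise 4 is O(countersign_complaint → mute_channel); since O(countersign_complaint), deontic closure gives O(mute_channel).
The contrapositive of premise 6 (O(¬report_disclosure → ¬mute_channel)) is O(mute_channel → report_disclosure), and O(mute_channel) is already established, so O(report_disclosure).
Premises 1, 7 do not contribute to this derivation.
Thus O(report_disclosure), which is F(¬report_disclosure): ¬report_disclosure is forbidden.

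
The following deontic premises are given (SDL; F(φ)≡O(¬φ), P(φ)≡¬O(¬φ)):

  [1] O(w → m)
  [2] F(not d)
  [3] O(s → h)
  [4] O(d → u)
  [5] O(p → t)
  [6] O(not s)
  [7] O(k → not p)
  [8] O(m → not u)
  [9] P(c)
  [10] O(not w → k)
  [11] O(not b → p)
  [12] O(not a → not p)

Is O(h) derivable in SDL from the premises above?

No

Premise 3 is O(s → h), but O(s) is not derivable from the premises, so it does not yield O(h).
No other premise forces O(h). An ideal world satisfying every premise can still have h false, so O(h) is not derivable.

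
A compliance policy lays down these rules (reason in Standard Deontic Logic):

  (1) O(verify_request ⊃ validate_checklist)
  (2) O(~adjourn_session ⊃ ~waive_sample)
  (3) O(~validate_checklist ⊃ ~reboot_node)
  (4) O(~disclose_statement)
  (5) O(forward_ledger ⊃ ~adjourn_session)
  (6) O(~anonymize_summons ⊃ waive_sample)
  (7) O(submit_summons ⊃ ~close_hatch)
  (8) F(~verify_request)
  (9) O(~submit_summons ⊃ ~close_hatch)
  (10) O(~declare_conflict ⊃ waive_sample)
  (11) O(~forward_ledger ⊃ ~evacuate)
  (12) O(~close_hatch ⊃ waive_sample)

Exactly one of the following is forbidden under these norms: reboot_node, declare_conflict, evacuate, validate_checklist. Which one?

evacuate

Premises 7 and 9 are O(submit_summons ⊃ ~close_hatch) and O(~submit_summons ⊃ ~close_hatch); every ideal world satisfies submit_summons or ~submit_summons, so in either case ~close_hatch holds — hence O(~close_hatch).
With premise 12, O(~close_hatch ⊃ waive_sample), the K-axiom yields O(waive_sample).
Premise 2 is O(~adjourn_session ⊃ ~waive_sample); contrapositively O(waive_sample ⊃ adjourn_session). Since O(waive_sample) holds, K gives O(adjourn_session).
Premise 5, O(forward_ledger ⊃ ~adjourn_session), contraposes to O(adjourn_session ⊃ ~forward_ledger); with O(adjourn_session) we get O(~forward_ledger).
With premise 11, O(~forward_ledger ⊃ ~evacuate), the K-axiom yields O(~evacuate).
So O(~evacuate) holds, i.e. evacuate is forbidden. None of the other listed options is forbidden under the premises.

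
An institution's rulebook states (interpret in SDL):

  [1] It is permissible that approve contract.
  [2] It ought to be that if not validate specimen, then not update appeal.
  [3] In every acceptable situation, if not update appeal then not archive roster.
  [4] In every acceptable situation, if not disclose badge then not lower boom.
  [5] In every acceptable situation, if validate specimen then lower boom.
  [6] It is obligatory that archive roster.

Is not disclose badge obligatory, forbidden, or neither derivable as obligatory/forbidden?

Forbidden

Premise 6 states O(archive_roster) outright.
Premise 3 is O(¬update_appeal → ¬archive_roster); contrapositively O(archive_roster → update_appeal). Since O(archive_roster) holds, K gives O(update_appeal).
The contrapositive of premise 2 (O(¬validate_specimen → ¬update_appeal)) is O(update_appeal → validate_specimen), and O(update_appeal) is already established, so O(validate_specimen).
Applying K to premise 5 (O(validate_specimen → lower_boom)) and O(validate_specimen) yields O(lower_boom).
Premise 4 is O(¬disclose_badge → ¬lower_boom); contrapositively O(lower_boom → disclose_badge). Since O(lower_boom) holds, K gives O(disclose_badge).
Premise 1 does not contribute to this derivation.
Thus O(disclose_badge), which is F(¬disclose_badge): ¬disclose_badge is forbidden.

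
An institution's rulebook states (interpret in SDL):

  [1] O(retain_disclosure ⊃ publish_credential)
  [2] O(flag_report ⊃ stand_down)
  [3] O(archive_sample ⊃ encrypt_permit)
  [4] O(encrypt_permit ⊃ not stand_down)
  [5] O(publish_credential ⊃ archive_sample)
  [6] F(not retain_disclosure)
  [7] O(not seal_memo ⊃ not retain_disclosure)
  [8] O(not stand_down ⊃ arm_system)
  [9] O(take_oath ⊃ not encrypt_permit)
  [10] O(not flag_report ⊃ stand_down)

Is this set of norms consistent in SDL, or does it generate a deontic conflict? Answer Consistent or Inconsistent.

By case analysis on flag_report: premise 2 gives O(flag_report ⊃ stand_down) and premise 10 gives O(not flag_report ⊃ stand_down), so O(stand_down) either way.
Premise 4, O(encrypt_permit ⊃ not stand_down), contraposes to O(stand_down ⊃ not encrypt_permit); with O(stand_down) we get O(not encrypt_permit).
Premise 3, O(archive_sample ⊃ encrypt_permit), contraposes to O(not encrypt_permit ⊃ not archive_sample); with O(not encrypt_permit) we get O(not archive_sample).
The contrapositive of premise 5 (O(publish_credential ⊃ archive_sample)) is O(not archive_sample ⊃ not publish_credential), and O(not archive_sample) is already established, so O(not publish_credential).
Premise 1 is O(retain_disclosure ⊃ publish_credential); contrapositively O(not publish_credential ⊃ not retain_disclosure). Since O(not publish_credential) holds, K gives O(not retain_disclosure).
However, F(not retain_disclosure) at premise 6 amounts to O(retain_disclosure).
We now have both O(not retain_disclosure) and O(retain_disclosure) — retain_disclosure is simultaneously obligatory and forbidden, violating the D-axiom.

Inconsistent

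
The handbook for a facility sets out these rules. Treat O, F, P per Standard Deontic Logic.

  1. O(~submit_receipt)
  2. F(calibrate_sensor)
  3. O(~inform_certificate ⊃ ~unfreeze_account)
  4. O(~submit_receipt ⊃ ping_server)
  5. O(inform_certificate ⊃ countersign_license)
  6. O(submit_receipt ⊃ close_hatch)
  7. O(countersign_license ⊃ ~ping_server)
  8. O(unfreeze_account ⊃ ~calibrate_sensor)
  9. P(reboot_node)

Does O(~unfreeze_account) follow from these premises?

Yes

From premise 1 we have O(~submit_receipt).
Premise 4 is O(~submit_receipt ⊃ ping_server); since O(~submit_receipt), deontic closure gives O(ping_server).
Premise 7, O(countersign_license ⊃ ~ping_server), contraposes to O(ping_server ⊃ ~countersign_license); with O(ping_server) we get O(~countersign_license).
Premise 5 is O(inform_certificate ⊃ countersign_license); contrapositively O(~countersign_license ⊃ ~inform_certificate). Since O(~countersign_license) holds, K gives O(~inform_certificate).
From O(~inform_certificate) and premise 3, O(~inform_certificate ⊃ ~unfreeze_account), we obtain O(~unfreeze_account).
Premises 2, 6, 8, 9 do not contribute to this derivation.
So O(~unfreeze_account) follows.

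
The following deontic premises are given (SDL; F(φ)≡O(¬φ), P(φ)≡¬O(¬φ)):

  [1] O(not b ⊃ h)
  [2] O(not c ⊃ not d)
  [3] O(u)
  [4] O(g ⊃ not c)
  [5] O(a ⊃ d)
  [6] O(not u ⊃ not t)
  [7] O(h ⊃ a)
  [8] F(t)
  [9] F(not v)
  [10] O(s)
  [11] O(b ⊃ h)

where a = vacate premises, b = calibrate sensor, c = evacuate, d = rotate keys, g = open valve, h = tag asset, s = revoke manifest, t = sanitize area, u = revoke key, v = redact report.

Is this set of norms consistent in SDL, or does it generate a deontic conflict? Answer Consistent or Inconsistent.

Premise 6 is O(not u ⊃ not t); even if O(not t) held, inferring O(not u) would be affirming the consequent — invalid.
So O(not u) is not derivable, and the apparent clash with O(u) does not arise.
A world satisfying every obligation exists (e.g. a=true, b=false, c=true, d=true, g=false, h=true, s=true, t=false, u=true, v=true); no atom is both obligatory and forbidden, so the set is consistent.

Consistent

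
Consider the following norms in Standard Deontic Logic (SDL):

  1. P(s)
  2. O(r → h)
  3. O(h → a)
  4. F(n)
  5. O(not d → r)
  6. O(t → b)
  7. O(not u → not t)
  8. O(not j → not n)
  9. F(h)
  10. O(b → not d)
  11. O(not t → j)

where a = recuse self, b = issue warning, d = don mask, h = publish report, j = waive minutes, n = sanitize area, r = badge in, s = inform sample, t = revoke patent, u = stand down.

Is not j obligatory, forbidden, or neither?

Forbidden

Premise 9, F(h), is equivalent to O(not h).
Premise 2 is O(r → h); contrapositively O(not h → not r). Since O(not h) holds, K gives O(not r).
The contrapositive of premise 5 (O(not d → r)) is O(not r → d), and O(not r) is already established, so O(d).
Premise 10, O(b → not d), contraposes to O(d → not b); with O(d) we get O(not b).
Premise 6 is O(t → b); contrapositively O(not b → not t). Since O(not b) holds, K gives O(not t).
From O(not t) and premise 11, O(not t → j), we obtain O(j).
Premises 1, 3, 4, 7, 8 do not contribute to this derivation.
Thus O(j), which is F(not j): not j is forbidden.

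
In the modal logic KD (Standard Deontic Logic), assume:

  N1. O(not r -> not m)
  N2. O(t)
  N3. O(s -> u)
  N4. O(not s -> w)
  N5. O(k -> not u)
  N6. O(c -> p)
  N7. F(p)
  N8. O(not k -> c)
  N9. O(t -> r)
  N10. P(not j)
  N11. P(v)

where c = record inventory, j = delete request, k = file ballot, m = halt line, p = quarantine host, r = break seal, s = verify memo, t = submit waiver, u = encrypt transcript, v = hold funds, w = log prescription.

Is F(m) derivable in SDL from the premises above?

Premise 1 is O(not r -> not m), but O(not r) is not derivable from the premises, so it does not yield O(not m).
No other premise forces O(not m). An ideal world satisfying every premise can still have m true, so F(m) is not derivable.

No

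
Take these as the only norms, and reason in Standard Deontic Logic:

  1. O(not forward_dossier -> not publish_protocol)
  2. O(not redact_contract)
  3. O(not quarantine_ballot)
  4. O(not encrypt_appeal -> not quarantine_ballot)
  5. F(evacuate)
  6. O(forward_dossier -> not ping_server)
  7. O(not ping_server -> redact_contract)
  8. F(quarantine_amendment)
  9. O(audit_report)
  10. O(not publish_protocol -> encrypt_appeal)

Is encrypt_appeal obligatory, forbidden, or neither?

Premise 2 gives O(not redact_contract).
Premise 7, O(not ping_server -> redact_contract), contraposes to O(not redact_contract -> ping_server); with O(not redact_contract) we get O(ping_server).
Premise 6 is O(forward_dossier -> not ping_server); contrapositively O(ping_server -> not forward_dossier). Since O(ping_server) holds, K gives O(not forward_dossier).
With premise 1, O(not forward_dossier -> not publish_protocol), the K-axiom yields O(not publish_protocol).
Premise 10 is O(not publish_protocol -> encrypt_appeal); since O(not publish_protocol), deontic closure gives O(encrypt_appeal).
Premises 3, 4, 5, 8, 9 do not contribute to this derivation.
Hence encrypt_appeal is obligatory.

Obligatory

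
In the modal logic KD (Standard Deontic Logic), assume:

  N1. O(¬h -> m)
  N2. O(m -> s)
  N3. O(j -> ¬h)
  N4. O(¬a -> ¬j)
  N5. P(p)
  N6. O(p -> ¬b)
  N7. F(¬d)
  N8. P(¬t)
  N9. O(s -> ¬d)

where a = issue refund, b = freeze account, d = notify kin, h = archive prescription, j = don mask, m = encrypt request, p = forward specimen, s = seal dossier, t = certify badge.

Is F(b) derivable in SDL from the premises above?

No

Premise 6 is O(p -> ¬b), but O(p) is not derivable from the premises (the permission P(p) asserts only ¬O(¬p), not O(p)), so it does not yield O(¬b).
No other premise forces O(¬b). An ideal world satisfying every premise can still have b true, so F(b) is not derivable.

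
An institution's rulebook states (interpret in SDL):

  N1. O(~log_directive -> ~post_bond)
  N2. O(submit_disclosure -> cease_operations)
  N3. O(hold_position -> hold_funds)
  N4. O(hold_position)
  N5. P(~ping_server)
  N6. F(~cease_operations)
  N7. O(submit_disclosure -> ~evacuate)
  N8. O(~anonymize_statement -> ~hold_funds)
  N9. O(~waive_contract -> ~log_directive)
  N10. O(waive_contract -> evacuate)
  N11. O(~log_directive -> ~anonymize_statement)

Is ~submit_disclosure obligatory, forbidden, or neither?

Obligatory

Premise 4 gives O(hold_position).
With premise 3, O(hold_position -> hold_funds), the K-axiom yields O(hold_funds).
Premise 8 is O(~anonymize_statement -> ~hold_funds); contrapositively O(hold_funds -> anonymize_statement). Since O(hold_funds) holds, K gives O(anonymize_statement).
The contrapositive of premise 11 (O(~log_directive -> ~anonymize_statement)) is O(anonymize_statement -> log_directive), and O(anonymize_statement) is already established, so O(log_directive).
The contrapositive of premise 9 (O(~waive_contract -> ~log_directive)) is O(log_directive -> waive_contract), and O(log_directive) is already established, so O(waive_contract).
Premise 10 is O(waive_contract -> evacuate); since O(waive_contract), deontic closure gives O(evacuate).
Premise 7, O(submit_disclosure -> ~evacuate), contraposes to O(evacuate -> ~submit_disclosure); with O(evacuate) we get O(~submit_disclosure).
Premises 1, 2, 5, 6 do not contribute to this derivation.
Hence ~submit_disclosure is obligatory.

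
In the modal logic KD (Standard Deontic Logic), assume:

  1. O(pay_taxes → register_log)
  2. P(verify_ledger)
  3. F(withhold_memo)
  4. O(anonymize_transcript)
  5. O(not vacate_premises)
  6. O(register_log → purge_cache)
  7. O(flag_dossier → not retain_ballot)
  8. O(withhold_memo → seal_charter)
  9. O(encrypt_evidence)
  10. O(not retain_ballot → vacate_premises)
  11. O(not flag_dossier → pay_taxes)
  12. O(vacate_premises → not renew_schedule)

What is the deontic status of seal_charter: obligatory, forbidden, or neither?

Premise 8 is O(withhold_memo → seal_charter), but O(withhold_memo) is not derivable from the premises, so it does not yield O(seal_charter).
No premise or chain of K-axiom applications forces O(seal_charter), and none forces O(not seal_charter). So seal_charter is neither obligatory nor forbidden under these norms.

Neither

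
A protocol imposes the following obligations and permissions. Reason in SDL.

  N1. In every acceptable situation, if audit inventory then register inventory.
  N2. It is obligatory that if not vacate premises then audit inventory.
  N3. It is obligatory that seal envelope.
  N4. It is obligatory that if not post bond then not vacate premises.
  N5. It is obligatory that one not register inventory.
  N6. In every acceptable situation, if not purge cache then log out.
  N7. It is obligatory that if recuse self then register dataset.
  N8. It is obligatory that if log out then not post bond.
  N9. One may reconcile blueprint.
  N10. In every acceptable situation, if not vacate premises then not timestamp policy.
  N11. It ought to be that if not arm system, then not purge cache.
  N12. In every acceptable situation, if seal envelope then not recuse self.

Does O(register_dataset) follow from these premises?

No

Premise 7 is O(recuse_self → register_dataset), but O(recuse_self) is not derivable from the premises, so it does not yield O(register_dataset).
No other premise forces O(register_dataset). An ideal world satisfying every premise can still have register_dataset false, so O(register_dataset) is not derivable.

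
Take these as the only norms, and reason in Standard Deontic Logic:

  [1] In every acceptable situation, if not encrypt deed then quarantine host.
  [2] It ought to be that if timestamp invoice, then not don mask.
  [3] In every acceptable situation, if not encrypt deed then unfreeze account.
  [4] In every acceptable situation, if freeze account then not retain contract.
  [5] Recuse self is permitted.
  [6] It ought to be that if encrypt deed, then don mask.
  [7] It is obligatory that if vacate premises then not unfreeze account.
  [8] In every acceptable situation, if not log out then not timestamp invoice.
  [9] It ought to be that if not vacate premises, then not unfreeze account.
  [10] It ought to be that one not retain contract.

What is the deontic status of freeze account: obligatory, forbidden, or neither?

Neither

Premise 4 is O(freeze_account → ¬retain_contract); even if O(¬retain_contract) held, inferring O(freeze_account) would be affirming the consequent — invalid.
No premise or chain of K-axiom applications forces O(freeze_account), and none forces O(¬freeze_account). So freeze_account is neither obligatory nor forbidden under these norms.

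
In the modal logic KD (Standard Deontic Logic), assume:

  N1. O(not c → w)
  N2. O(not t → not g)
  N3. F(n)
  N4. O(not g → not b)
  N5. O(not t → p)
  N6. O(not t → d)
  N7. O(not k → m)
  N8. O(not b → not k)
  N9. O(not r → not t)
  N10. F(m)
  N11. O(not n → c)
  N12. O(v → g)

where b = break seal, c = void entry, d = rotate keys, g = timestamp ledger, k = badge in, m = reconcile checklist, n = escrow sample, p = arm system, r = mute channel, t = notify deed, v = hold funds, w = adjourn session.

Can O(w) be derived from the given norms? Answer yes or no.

Premise 1 is O(not c → w), but O(not c) is not derivable from the premises, so it does not yield O(w).
No other premise forces O(w). An ideal world satisfying every premise can still have w false, so O(w) is not derivable.

No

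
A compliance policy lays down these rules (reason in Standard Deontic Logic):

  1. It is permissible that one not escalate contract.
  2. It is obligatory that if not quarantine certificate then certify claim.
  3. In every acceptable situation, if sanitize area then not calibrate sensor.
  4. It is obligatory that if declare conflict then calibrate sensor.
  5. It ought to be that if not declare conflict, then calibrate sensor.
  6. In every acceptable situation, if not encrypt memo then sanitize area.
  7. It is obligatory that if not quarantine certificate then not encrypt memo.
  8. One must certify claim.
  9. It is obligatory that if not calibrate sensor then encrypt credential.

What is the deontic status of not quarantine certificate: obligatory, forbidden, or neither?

Premises 4 and 5 are O(declare_conflict → calibrate_sensor) and O(¬declare_conflict → calibrate_sensor); every ideal world satisfies declare_conflict or ¬declare_conflict, so in either case calibrate_sensor holds — hence O(calibrate_sensor).
Premise 3, O(sanitize_area → ¬calibrate_sensor), contraposes to O(calibrate_sensor → ¬sanitize_area); with O(calibrate_sensor) we get O(¬sanitize_area).
Premise 6 is O(¬encrypt_memo → sanitize_area); contrapositively O(¬sanitize_area → encrypt_memo). Since O(¬sanitize_area) holds, K gives O(encrypt_memo).
Premise 7 is O(¬quarantine_certificate → ¬encrypt_memo); contrapositively O(encrypt_memo → quarantine_certificate). Since O(encrypt_memo) holds, K gives O(quarantine_certificate).
Premises 1, 2, 8, 9 do not contribute to this derivation.
Thus O(quarantine_certificate), which is F(¬quarantine_certificate): ¬quarantine_certificate is forbidden.

Forbidden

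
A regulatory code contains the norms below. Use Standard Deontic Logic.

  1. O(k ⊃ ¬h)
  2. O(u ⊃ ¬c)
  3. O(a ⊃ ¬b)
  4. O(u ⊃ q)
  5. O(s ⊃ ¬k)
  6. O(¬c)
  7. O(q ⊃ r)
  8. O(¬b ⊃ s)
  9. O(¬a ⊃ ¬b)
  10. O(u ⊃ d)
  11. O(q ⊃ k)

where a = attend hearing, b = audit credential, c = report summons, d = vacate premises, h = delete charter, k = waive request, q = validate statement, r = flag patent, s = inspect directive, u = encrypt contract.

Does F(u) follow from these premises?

Yes

Premises 3 and 9 are O(a ⊃ ¬b) and O(¬a ⊃ ¬b); every ideal world satisfies a or ¬a, so in either case ¬b holds — hence O(¬b).
From O(¬b) and premise 8, O(¬b ⊃ s), we obtain O(s).
Applying K to premise 5 (O(s ⊃ ¬k)) and O(s) yields O(¬k).
The contrapositive of premise 11 (O(q ⊃ k)) is O(¬k ⊃ ¬q), and O(¬k) is already established, so O(¬q).
The contrapositive of premise 4 (O(u ⊃ q)) is O(¬q ⊃ ¬u), and O(¬q) is already established, so O(¬u).
Premises 1, 2, 6, 7, 10 do not contribute to this derivation.
So O(¬u) holds, i.e. F(u). The claim follows.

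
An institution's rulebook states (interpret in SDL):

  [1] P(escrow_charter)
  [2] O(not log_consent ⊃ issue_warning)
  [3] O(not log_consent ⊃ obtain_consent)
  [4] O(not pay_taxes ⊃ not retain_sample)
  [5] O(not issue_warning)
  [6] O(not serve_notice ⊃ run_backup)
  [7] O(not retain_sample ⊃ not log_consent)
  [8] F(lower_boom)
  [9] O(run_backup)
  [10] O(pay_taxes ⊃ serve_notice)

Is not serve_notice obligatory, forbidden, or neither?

From premise 5 we have O(not issue_warning).
The contrapositive of premise 2 (O(not log_consent ⊃ issue_warning)) is O(not issue_warning ⊃ log_consent), and O(not issue_warning) is already established, so O(log_consent).
Premise 7, O(not retain_sample ⊃ not log_consent), contraposes to O(log_consent ⊃ retain_sample); with O(log_consent) we get O(retain_sample).
The contrapositive of premise 4 (O(not pay_taxes ⊃ not retain_sample)) is O(retain_sample ⊃ pay_taxes), and O(retain_sample) is already established, so O(pay_taxes).
Premise 10 is O(pay_taxes ⊃ serve_notice); since O(pay_taxes), deontic closure gives O(serve_notice).
Premises 1, 3, 6, 8, 9 do not contribute to this derivation.
Thus O(serve_notice), which is F(not serve_notice): not serve_notice is forbidden.

Forbidden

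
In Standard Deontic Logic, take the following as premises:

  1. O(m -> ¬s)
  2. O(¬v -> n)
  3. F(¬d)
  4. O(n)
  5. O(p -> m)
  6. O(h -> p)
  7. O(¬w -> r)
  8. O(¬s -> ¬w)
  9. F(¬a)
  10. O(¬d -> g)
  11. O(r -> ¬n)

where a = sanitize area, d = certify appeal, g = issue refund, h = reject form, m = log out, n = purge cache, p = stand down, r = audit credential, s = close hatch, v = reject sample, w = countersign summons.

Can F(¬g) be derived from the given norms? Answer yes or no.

No

Premise 10 is O(¬d -> g), but O(¬d) is not derivable from the premises, so it does not yield O(g).
No other premise forces O(g). An ideal world satisfying every premise can still have ¬g true, so F(¬g) is not derivable.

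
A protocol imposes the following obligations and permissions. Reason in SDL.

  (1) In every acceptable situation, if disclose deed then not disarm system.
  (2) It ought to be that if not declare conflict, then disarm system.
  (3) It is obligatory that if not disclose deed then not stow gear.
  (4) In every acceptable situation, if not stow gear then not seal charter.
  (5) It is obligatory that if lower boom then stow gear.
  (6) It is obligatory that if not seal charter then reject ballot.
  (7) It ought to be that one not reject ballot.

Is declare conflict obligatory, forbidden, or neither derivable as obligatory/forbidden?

Obligatory

Premise 7 states O(¬reject_ballot) outright.
Premise 6 is O(¬seal_charter → reject_ballot); contrapositively O(¬reject_ballot → seal_charter). Since O(¬reject_ballot) holds, K gives O(seal_charter).
The contrapositive of premise 4 (O(¬stow_gear → ¬seal_charter)) is O(seal_charter → stow_gear), and O(seal_charter) is already established, so O(stow_gear).
Premise 3 is O(¬disclose_deed → ¬stow_gear); contrapositively O(stow_gear → disclose_deed). Since O(stow_gear) holds, K gives O(disclose_deed).
From O(disclose_deed) and premise 1, O(disclose_deed → ¬disarm_system), we obtain O(¬disarm_system).
Premise 2 is O(¬declare_conflict → disarm_system); contrapositively O(¬disarm_system → declare_conflict). Since O(¬disarm_system) holds, K gives O(declare_conflict).
Premise 5 does not contribute to this derivation.
Hence declare_conflict is obligatory.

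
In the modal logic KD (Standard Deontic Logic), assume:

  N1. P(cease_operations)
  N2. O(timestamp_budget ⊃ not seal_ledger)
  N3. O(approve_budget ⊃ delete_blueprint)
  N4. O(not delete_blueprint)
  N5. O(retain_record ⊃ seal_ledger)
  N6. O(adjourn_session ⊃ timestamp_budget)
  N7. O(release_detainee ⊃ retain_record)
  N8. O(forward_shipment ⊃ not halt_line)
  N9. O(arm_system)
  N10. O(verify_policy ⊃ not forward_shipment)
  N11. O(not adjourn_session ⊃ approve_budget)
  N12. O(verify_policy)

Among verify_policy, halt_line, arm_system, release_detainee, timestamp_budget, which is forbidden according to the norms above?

Premise 4 gives O(not delete_blueprint).
Premise 3, O(approve_budget ⊃ delete_blueprint), contraposes to O(not delete_blueprint ⊃ not approve_budget); with O(not delete_blueprint) we get O(not approve_budget).
Premise 11 is O(not adjourn_session ⊃ approve_budget); contrapositively O(not approve_budget ⊃ adjourn_session). Since O(not approve_budget) holds, K gives O(adjourn_session).
From O(adjourn_session) and premise 6, O(adjourn_session ⊃ timestamp_budget), we obtain O(timestamp_budget).
With premise 2, O(timestamp_budget ⊃ not seal_ledger), the K-axiom yields O(not seal_ledger).
Premise 5, O(retain_record ⊃ seal_ledger), contraposes to O(not seal_ledger ⊃ not retain_record); with O(not seal_ledger) we get O(not retain_record).
Premise 7, O(release_detainee ⊃ retain_record), contraposes to O(not retain_record ⊃ not release_detainee); with O(not retain_record) we get O(not release_detainee).
So O(not release_detainee) holds, i.e. release_detainee is forbidden. None of the other listed options is forbidden under the premises.

release_detainee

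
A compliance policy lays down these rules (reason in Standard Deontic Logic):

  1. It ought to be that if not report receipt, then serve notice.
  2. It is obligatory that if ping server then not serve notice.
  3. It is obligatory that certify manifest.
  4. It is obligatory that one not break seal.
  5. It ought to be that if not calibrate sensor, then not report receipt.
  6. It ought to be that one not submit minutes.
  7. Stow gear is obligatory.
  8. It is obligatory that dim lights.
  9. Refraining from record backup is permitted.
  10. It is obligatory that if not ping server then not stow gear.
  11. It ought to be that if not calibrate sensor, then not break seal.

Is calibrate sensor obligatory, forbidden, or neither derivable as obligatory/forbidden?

Obligatory

Premise 7 states O(stow_gear) outright.
Premise 10, O(¬ping_server → ¬stow_gear), contraposes to O(stow_gear → ping_server); with O(stow_gear) we get O(ping_server).
With premise 2, O(ping_server → ¬serve_notice), the K-axiom yields O(¬serve_notice).
Premise 1, O(¬report_receipt → serve_notice), contraposes to O(¬serve_notice → report_receipt); with O(¬serve_notice) we get O(report_receipt).
Premise 5, O(¬calibrate_sensor → ¬report_receipt), contraposes to O(report_receipt → calibrate_sensor); with O(report_receipt) we get O(calibrate_sensor).
Premises 3, 4, 6, 8, 9, 11 do not contribute to this derivation.
Hence calibrate_sensor is obligatory.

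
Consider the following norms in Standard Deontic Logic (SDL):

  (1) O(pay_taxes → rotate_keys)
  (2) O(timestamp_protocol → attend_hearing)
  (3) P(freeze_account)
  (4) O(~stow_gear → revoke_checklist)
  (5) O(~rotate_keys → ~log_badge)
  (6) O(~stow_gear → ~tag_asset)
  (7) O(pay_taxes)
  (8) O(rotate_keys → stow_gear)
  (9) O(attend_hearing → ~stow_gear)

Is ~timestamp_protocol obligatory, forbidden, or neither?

From premise 7 we have O(pay_taxes).
Premise 1 is O(pay_taxes → rotate_keys); since O(pay_taxes), deontic closure gives O(rotate_keys).
From O(rotate_keys) and premise 8, O(rotate_keys → stow_gear), we obtain O(stow_gear).
The contrapositive of premise 9 (O(attend_hearing → ~stow_gear)) is O(stow_gear → ~attend_hearing), and O(stow_gear) is already established, so O(~attend_hearing).
Premise 2, O(timestamp_protocol → attend_hearing), contraposes to O(~attend_hearing → ~timestamp_protocol); with O(~attend_hearing) we get O(~timestamp_protocol).
Premises 3, 4, 5, 6 do not contribute to this derivation.
Hence ~timestamp_protocol is obligatory.

Obligatory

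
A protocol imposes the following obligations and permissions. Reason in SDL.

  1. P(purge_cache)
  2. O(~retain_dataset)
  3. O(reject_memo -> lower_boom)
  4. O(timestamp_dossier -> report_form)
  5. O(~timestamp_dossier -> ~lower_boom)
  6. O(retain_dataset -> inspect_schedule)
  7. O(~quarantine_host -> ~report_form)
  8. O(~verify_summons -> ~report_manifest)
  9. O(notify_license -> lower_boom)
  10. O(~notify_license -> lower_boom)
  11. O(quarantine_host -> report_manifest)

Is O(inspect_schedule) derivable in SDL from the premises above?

No

Premise 6 is O(retain_dataset -> inspect_schedule), but O(retain_dataset) is not derivable from the premises, so it does not yield O(inspect_schedule).
No other premise forces O(inspect_schedule). An ideal world satisfying every premise can still have inspect_schedule false, so O(inspect_schedule) is not derivable.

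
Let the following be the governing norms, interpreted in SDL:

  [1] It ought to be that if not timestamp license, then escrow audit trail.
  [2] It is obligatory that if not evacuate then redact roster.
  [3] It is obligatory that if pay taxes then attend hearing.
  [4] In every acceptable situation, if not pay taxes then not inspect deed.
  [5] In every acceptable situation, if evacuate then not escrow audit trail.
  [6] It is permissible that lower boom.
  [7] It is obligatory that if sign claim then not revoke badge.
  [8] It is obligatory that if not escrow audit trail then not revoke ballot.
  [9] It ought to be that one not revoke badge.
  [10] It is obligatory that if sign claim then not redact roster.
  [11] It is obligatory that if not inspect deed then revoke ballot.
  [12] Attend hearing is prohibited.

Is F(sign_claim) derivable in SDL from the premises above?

F(attend_hearing) at premise 12 means O(¬attend_hearing).
Premise 3 is O(pay_taxes → attend_hearing); contrapositively O(¬attend_hearing → ¬pay_taxes). Since O(¬attend_hearing) holds, K gives O(¬pay_taxes).
From O(¬pay_taxes) and premise 4, O(¬pay_taxes → ¬inspect_deed), we obtain O(¬inspect_deed).
Applying K to premise 11 (O(¬inspect_deed → revoke_ballot)) and O(¬inspect_deed) yields O(revoke_ballot).
Premise 8, O(¬escrow_audit_trail → ¬revoke_ballot), contraposes to O(revoke_ballot → escrow_audit_trail); with O(revoke_ballot) we get O(escrow_audit_trail).
Premise 5, O(evacuate → ¬escrow_audit_trail), contraposes to O(escrow_audit_trail → ¬evacuate); with O(escrow_audit_trail) we get O(¬evacuate).
Premise 2 is O(¬evacuate → redact_roster); since O(¬evacuate), deontic closure gives O(redact_roster).
Premise 10 is O(sign_claim → ¬redact_roster); contrapositively O(redact_roster → ¬sign_claim). Since O(redact_roster) holds, K gives O(¬sign_claim).
Premises 1, 6, 7, 9 do not contribute to this derivation.
So O(¬sign_claim) holds, i.e. F(sign_claim). The claim follows.

Yes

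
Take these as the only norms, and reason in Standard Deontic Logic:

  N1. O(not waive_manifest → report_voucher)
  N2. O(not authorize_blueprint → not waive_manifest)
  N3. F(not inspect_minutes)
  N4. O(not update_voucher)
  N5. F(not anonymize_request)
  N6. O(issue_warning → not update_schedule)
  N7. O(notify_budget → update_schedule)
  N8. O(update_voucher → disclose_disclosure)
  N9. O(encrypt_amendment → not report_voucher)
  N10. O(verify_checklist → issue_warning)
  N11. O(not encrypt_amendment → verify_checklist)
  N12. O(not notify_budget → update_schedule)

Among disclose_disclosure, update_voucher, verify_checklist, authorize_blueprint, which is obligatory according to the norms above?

Premises 7 and 12 cover both cases: O(notify_budget → update_schedule) and O(not notify_budget → update_schedule). Since notify_budget ∨ not notify_budget is a tautology, O(update_schedule) follows.
The contrapositive of premise 6 (O(issue_warning → not update_schedule)) is O(update_schedule → not issue_warning), and O(update_schedule) is already established, so O(not issue_warning).
Premise 10 is O(verify_checklist → issue_warning); contrapositively O(not issue_warning → not verify_checklist). Since O(not issue_warning) holds, K gives O(not verify_checklist).
Premise 11 is O(not encrypt_amendment → verify_checklist); contrapositively O(not verify_checklist → encrypt_amendment). Since O(not verify_checklist) holds, K gives O(encrypt_amendment).
With premise 9, O(encrypt_amendment → not report_voucher), the K-axiom yields O(not report_voucher).
The contrapositive of premise 1 (O(not waive_manifest → report_voucher)) is O(not report_voucher → waive_manifest), and O(not report_voucher) is already established, so O(waive_manifest).
Premise 2 is O(not authorize_blueprint → not waive_manifest); contrapositively O(waive_manifest → authorize_blueprint). Since O(waive_manifest) holds, K gives O(authorize_blueprint).
So O(authorize_blueprint) holds — authorize_blueprint is obligatory. None of the other listed options is made obligatory by any chain of premises.

authorize_blueprint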